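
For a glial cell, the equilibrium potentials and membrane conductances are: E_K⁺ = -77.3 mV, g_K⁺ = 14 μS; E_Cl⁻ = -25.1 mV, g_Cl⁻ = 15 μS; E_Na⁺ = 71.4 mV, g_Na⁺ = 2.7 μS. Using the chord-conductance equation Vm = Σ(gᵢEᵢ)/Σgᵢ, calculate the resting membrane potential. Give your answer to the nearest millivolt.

Σ gᵢEᵢ = 14·(-77.3) + 15·(-25.1) + 2.7·(71.4) = -1265.92
Σ gᵢ = 14 + 15 + 2.7 = 31.7
Vm = -1265.92 / 31.7 = -39.93 mV

-40 mV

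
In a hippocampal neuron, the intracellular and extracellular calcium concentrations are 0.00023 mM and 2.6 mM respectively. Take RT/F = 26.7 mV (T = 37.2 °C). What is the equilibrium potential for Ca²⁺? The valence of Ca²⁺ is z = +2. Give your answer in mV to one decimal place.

E = (26.7/z) · ln([Ca²⁺]_out/[Ca²⁺]_in) with z = +2.
= (26.7/2) · ln(2.6/0.00023) = 13.35 · ln(1.13e+04)
= 13.35 · (9.3329) = 124.59 mV

124.6 mV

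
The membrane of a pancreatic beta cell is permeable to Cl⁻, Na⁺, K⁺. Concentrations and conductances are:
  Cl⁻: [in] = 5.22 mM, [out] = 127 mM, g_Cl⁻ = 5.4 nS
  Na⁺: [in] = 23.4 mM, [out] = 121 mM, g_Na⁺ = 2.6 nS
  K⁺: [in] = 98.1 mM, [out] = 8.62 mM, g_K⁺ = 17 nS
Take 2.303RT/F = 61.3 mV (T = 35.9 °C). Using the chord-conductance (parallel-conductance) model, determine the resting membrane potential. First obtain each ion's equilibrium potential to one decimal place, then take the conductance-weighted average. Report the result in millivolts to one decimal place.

-57.8 mV

E_Cl⁻ = (61.3/-1)·log₁₀(127/5.22) = -85.0 mV
E_Na⁺ = (61.3/1)·log₁₀(121/23.4) = 43.7 mV
E_K⁺ = (61.3/1)·log₁₀(8.62/98.1) = -64.7 mV
Vm = (Σ gᵢEᵢ)/(Σ gᵢ) = (5.4·-85.0 + 2.6·43.7 + 17·-64.7) / (5.4 + 2.6 + 17)
= -1445.28 / 25 = -57.81 mV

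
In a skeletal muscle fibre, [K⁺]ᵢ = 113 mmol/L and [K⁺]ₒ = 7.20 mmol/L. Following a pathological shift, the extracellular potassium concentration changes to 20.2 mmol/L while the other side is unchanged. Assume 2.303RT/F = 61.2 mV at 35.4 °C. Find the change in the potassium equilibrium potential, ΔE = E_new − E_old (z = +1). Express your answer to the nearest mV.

E_old = (61.2/1)·log₁₀(7.20/113) = -73.18 mV
E_new = (61.2/1)·log₁₀(20.2/113) = -45.76 mV
ΔE = -45.76 − (-73.18) = 27.42 mV

27 mV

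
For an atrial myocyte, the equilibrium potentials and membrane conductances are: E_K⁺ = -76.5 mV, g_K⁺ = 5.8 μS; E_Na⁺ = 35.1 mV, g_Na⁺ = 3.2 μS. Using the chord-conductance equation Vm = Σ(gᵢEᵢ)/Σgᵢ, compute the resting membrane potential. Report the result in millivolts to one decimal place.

-36.8 mV

Σ gᵢEᵢ = 5.8·(-76.5) + 3.2·(35.1) = -331.38
Σ gᵢ = 5.8 + 3.2 = 9
Vm = -331.38 / 9 = -36.82 mV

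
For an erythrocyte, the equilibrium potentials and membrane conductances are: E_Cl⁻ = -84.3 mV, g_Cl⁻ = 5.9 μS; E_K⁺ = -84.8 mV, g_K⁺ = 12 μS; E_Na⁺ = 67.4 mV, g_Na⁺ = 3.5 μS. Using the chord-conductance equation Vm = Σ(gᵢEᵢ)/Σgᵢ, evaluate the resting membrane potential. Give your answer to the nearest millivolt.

-60 mV

Σ gᵢEᵢ = 5.9·(-84.3) + 12·(-84.8) + 3.5·(67.4) = -1279.07
Σ gᵢ = 5.9 + 12 + 3.5 = 21.4
Vm = -1279.07 / 21.4 = -59.77 mV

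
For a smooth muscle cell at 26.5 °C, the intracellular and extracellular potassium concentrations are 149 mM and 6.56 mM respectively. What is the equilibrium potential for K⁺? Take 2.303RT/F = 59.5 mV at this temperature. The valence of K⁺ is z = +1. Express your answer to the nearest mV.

E = (59.5/z) · log₁₀([K⁺]_out/[K⁺]_in) with z = +1.
= (59.5/1) · log₁₀(6.56/149) = 59.50 · log₁₀(0.04403)
= 59.50 · (-1.3563) = -80.70 mV

-81 mV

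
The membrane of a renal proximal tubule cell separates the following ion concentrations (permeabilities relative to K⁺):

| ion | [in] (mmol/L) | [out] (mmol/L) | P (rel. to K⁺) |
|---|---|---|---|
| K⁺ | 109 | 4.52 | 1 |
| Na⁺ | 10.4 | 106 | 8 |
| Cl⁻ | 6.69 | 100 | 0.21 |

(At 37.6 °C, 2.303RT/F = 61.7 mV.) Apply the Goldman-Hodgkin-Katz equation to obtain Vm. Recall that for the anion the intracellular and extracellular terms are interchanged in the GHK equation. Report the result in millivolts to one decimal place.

Vm = 61.7 · log₁₀[(Σ P·[cation]ₒ + Σ P·[anion]ᵢ) / (Σ P·[cation]ᵢ + Σ P·[anion]ₒ)]
Numerator = 1×4.52 + 8×106 + 0.21×6.69 = 853.9
Denominator = 1×109 + 8×10.4 + 0.21×100 = 213.2
Vm = 61.7 · log₁₀(4.0053) = 61.7 × (0.6026) = 37.18 mV

37.2 mV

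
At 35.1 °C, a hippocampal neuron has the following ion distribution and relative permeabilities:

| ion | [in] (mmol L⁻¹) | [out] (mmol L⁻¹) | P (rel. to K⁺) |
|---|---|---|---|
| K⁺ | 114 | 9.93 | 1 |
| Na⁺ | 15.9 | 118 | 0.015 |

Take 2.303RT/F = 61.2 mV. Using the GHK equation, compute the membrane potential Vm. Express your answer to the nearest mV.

-61 mV

Vm = 61.2 · log₁₀[(Σ P·[cation]ₒ + Σ P·[anion]ᵢ) / (Σ P·[cation]ᵢ + Σ P·[anion]ₒ)]
Numerator = 1×9.93 + 0.015×118 = 11.7
Denominator = 1×114 + 0.015×15.9 = 114.2
Vm = 61.2 · log₁₀(0.10242) = 61.2 × (-0.9896) = -60.57 mV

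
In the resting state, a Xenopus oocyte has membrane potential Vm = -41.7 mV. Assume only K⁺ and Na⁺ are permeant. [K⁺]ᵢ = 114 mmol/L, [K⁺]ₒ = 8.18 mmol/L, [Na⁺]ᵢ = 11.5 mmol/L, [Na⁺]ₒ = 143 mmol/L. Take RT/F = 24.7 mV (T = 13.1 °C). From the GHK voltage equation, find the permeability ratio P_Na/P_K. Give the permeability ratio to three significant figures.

Let α = P_Na/P_K. GHK: Vm = 24.7·ln[(Kₒ + α·Naₒ)/(Kᵢ + α·Naᵢ)].
e^(Vm/24.7) = e^(-41.7/24.7) = 0.18484
So 0.18484·(Kᵢ + α·Naᵢ) = Kₒ + α·Naₒ → α = (0.18484·114.0 − 8.18) / (143.0 − 0.18484·11.5)
α = (21.07 − 8.18) / (143.0 − 2.126) = 12.89/140.9 = 0.09151

0.0915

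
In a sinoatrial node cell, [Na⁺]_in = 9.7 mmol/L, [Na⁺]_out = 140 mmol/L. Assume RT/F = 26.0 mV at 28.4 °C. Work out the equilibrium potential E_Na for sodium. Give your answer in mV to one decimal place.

E = (26.0/z) · ln([Na⁺]_out/[Na⁺]_in) with z = +1.
= (26.0/1) · ln(140/9.7) = 26.00 · ln(14.43)
= 26.00 · (2.6695) = 69.41 mV

69.4 mV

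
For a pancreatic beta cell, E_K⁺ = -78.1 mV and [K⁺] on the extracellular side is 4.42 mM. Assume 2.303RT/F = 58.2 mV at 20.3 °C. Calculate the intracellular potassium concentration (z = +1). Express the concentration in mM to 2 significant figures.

97 mM

Nernst: E = (58.2/1) · log₁₀([out]/[in]), so log₁₀([out]/[in]) = -78.1 × 1 / 58.2 = -1.3419.
[out]/[in] = 10^(-1.3419) = 0.04551.
[in] = 4.42 / 0.04551 = 97.13 mM.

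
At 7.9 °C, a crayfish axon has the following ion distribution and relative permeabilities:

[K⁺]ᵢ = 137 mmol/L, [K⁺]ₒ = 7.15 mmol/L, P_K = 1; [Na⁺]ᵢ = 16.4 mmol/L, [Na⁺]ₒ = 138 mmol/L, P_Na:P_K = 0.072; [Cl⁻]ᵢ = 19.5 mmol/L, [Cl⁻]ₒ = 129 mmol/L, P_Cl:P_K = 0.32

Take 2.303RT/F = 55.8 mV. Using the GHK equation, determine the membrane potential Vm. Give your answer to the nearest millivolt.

-49 mV

Vm = 55.8 · log₁₀[(Σ P·[cation]ₒ + Σ P·[anion]ᵢ) / (Σ P·[cation]ᵢ + Σ P·[anion]ₒ)]
Numerator = 1×7.15 + 0.072×138 + 0.32×19.5 = 23.33
Denominator = 1×137 + 0.072×16.4 + 0.32×129 = 179.5
Vm = 55.8 · log₁₀(0.12998) = 55.8 × (-0.8861) = -49.45 mV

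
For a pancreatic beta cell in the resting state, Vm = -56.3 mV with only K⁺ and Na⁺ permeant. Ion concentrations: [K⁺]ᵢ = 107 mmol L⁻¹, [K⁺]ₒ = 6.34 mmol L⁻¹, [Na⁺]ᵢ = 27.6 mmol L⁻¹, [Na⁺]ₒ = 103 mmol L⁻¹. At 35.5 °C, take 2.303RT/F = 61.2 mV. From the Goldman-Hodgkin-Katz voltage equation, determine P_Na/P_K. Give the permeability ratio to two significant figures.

0.065

Let α = P_Na/P_K. GHK: Vm = 61.2·log₁₀[(Kₒ + α·Naₒ)/(Kᵢ + α·Naᵢ)].
10^(Vm/61.2) = 10^(-56.3/61.2) = 0.12024
So 0.12024·(Kᵢ + α·Naᵢ) = Kₒ + α·Naₒ → α = (0.12024·107.0 − 6.34) / (103.0 − 0.12024·27.6)
α = (12.87 − 6.34) / (103.0 − 3.319) = 6.526/99.68 = 0.06547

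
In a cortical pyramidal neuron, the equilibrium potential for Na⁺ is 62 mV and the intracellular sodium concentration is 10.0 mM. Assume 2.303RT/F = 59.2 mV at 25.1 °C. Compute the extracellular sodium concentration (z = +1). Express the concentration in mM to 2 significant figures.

110 mM

Nernst: E = (59.2/1) · log₁₀([out]/[in]), so log₁₀([out]/[in]) = 62.0 × 1 / 59.2 = 1.0473.
[out]/[in] = 10^(1.0473) = 11.15.
[out] = 11.15 × 10.0 = 111.5 mM.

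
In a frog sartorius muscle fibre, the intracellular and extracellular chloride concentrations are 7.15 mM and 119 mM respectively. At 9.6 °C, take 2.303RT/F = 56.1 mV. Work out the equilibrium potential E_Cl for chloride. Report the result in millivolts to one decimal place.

E = (56.1/z) · log₁₀([Cl⁻]_out/[Cl⁻]_in) with z = -1.
For an anion, dividing by z = -1 reverses the sign.
= (56.1/-1) · log₁₀(119/7.15) = -56.10 · log₁₀(16.64)
= -56.10 · (1.2212) = -68.51 mV

-68.5 mV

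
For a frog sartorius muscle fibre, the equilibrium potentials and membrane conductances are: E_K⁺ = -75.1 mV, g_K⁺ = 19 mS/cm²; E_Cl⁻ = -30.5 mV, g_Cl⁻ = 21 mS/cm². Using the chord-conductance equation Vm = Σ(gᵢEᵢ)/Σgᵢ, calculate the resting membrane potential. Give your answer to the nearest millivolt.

-52 mV

Σ gᵢEᵢ = 19·(-75.1) + 21·(-30.5) = -2067.40
Σ gᵢ = 19 + 21 = 40
Vm = -2067.40 / 40 = -51.68 mV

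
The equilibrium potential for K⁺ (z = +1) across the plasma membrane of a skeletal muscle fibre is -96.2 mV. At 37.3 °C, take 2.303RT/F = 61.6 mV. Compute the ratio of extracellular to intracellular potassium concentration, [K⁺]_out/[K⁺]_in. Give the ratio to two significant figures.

log₁₀([out]/[in]) = E·z/(61.6) = -96.2 × 1 / 61.6 = -1.5617
[out]/[in] = 10^(-1.5617) = 0.02744

0.027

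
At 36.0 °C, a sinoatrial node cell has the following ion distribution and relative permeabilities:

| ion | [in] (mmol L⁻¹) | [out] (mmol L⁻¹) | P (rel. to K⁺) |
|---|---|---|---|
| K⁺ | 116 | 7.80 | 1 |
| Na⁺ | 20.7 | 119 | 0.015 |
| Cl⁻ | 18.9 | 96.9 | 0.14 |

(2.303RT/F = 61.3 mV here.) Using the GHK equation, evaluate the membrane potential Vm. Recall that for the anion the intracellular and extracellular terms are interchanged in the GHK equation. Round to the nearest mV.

Vm = 61.3 · log₁₀[(Σ P·[cation]ₒ + Σ P·[anion]ᵢ) / (Σ P·[cation]ᵢ + Σ P·[anion]ₒ)]
Numerator = 1×7.80 + 0.015×119 + 0.14×18.9 = 12.23
Denominator = 1×116 + 0.015×20.7 + 0.14×96.9 = 129.9
Vm = 61.3 · log₁₀(0.094174) = 61.3 × (-1.0261) = -62.90 mV

-63 mV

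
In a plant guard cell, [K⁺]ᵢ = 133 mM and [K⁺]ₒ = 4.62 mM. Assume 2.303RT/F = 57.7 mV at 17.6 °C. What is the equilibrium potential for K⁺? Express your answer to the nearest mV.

E = (57.7/z) · log₁₀([K⁺]_out/[K⁺]_in) with z = +1.
= (57.7/1) · log₁₀(4.62/133) = 57.70 · log₁₀(0.03474)
= 57.70 · (-1.4592) = -84.20 mV

-84 mV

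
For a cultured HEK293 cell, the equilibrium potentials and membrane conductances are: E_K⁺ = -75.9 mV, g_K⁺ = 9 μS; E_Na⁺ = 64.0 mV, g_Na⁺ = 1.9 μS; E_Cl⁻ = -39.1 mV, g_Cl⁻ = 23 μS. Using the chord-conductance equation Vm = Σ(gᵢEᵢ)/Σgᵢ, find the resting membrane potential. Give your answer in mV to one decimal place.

Σ gᵢEᵢ = 9·(-75.9) + 1.9·(64.0) + 23·(-39.1) = -1460.80
Σ gᵢ = 9 + 1.9 + 23 = 33.9
Vm = -1460.80 / 33.9 = -43.09 mV

-43.1 mV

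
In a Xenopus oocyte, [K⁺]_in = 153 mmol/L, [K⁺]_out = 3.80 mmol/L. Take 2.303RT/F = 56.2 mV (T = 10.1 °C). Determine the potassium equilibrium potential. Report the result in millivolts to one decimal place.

-90.2 mV

E = (56.2/z) · log₁₀([K⁺]_out/[K⁺]_in) with z = +1.
= (56.2/1) · log₁₀(3.80/153) = 56.20 · log₁₀(0.02484)
= 56.20 · (-1.6049) = -90.20 mV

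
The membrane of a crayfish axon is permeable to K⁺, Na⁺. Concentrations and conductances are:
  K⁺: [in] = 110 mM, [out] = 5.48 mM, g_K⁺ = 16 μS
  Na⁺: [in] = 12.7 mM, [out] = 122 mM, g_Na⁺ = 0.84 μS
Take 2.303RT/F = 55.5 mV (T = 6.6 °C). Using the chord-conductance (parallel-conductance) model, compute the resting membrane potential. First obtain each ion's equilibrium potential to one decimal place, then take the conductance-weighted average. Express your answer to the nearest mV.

E_K⁺ = (55.5/1)·log₁₀(5.48/110) = -72.3 mV
E_Na⁺ = (55.5/1)·log₁₀(122/12.7) = 54.5 mV
Vm = (Σ gᵢEᵢ)/(Σ gᵢ) = (16·-72.3 + 0.84·54.5) / (16 + 0.84)
= -1111.02 / 16.84 = -65.98 mV

-66 mV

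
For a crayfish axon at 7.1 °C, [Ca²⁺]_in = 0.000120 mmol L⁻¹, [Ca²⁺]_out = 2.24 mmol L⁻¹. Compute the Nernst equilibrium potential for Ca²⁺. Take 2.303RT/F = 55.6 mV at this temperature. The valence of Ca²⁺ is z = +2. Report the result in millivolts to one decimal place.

E = (55.6/z) · log₁₀([Ca²⁺]_out/[Ca²⁺]_in) with z = +2.
= (55.6/2) · log₁₀(2.24/0.000120) = 27.80 · log₁₀(1.867e+04)
= 27.80 · (4.2711) = 118.74 mV

118.7 mV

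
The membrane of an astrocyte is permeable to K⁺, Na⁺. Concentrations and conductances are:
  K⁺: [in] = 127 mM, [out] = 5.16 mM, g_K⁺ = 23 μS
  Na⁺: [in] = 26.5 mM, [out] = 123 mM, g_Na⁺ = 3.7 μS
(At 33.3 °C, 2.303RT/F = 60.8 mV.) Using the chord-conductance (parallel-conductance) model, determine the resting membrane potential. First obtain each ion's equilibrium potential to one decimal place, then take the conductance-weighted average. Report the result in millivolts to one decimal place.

E_K⁺ = (60.8/1)·log₁₀(5.16/127) = -84.6 mV
E_Na⁺ = (60.8/1)·log₁₀(123/26.5) = 40.5 mV
Vm = (Σ gᵢEᵢ)/(Σ gᵢ) = (23·-84.6 + 3.7·40.5) / (23 + 3.7)
= -1795.95 / 26.7 = -67.26 mV

-67.3 mV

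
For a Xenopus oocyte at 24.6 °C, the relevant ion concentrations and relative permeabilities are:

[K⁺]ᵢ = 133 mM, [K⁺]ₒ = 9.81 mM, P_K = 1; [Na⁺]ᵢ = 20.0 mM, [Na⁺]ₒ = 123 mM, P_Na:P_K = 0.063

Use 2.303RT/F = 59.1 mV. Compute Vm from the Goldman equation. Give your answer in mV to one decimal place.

-52.2 mV

Vm = 59.1 · log₁₀[(Σ P·[cation]ₒ + Σ P·[anion]ᵢ) / (Σ P·[cation]ᵢ + Σ P·[anion]ₒ)]
Numerator = 1×9.81 + 0.063×123 = 17.56
Denominator = 1×133 + 0.063×20.0 = 134.3
Vm = 59.1 · log₁₀(0.13078) = 59.1 × (-0.8834) = -52.21 mV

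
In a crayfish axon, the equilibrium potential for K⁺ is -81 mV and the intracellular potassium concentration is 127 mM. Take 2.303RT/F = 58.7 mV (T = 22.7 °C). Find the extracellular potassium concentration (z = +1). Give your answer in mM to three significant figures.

Nernst: E = (58.7/1) · log₁₀([out]/[in]), so log₁₀([out]/[in]) = -81.0 × 1 / 58.7 = -1.3799.
[out]/[in] = 10^(-1.3799) = 0.0417.
[out] = 0.0417 × 127 = 5.295 mM.

5.30 mM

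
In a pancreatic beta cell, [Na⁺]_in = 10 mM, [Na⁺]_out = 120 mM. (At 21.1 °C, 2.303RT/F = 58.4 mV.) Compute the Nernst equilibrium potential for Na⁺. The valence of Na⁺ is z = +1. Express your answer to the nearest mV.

63 mV

E = (58.4/z) · log₁₀([Na⁺]_out/[Na⁺]_in) with z = +1.
= (58.4/1) · log₁₀(120/10) = 58.40 · log₁₀(12)
= 58.40 · (1.0792) = 63.02 mV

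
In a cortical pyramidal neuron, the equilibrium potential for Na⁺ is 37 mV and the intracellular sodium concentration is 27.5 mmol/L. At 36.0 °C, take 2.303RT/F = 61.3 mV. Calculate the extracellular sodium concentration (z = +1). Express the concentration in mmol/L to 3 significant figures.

Nernst: E = (61.3/1) · log₁₀([out]/[in]), so log₁₀([out]/[in]) = 37.0 × 1 / 61.3 = 0.6036.
[out]/[in] = 10^(0.6036) = 4.014.
[out] = 4.014 × 27.5 = 110.4 mmol/L.

110 mmol/L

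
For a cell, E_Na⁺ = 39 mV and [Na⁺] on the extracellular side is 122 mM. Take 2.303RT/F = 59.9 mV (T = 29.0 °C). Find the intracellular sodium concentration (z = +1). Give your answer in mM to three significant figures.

27.2 mM

Nernst: E = (59.9/1) · log₁₀([out]/[in]), so log₁₀([out]/[in]) = 39.0 × 1 / 59.9 = 0.6511.
[out]/[in] = 10^(0.6511) = 4.478.
[in] = 122 / 4.478 = 27.24 mM.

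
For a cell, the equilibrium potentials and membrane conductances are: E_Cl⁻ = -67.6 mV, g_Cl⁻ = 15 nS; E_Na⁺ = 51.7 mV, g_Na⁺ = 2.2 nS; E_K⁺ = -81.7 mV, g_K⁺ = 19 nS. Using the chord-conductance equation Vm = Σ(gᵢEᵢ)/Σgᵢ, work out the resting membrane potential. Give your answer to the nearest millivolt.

Σ gᵢEᵢ = 15·(-67.6) + 2.2·(51.7) + 19·(-81.7) = -2452.56
Σ gᵢ = 15 + 2.2 + 19 = 36.2
Vm = -2452.56 / 36.2 = -67.75 mV

-68 mV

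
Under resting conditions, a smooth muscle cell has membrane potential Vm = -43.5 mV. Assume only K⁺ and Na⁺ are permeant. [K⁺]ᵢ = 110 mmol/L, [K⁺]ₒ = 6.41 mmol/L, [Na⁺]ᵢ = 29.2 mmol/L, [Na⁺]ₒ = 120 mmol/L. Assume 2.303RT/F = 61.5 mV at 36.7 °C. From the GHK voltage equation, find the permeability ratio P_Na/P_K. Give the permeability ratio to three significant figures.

Let α = P_Na/P_K. GHK: Vm = 61.5·log₁₀[(Kₒ + α·Naₒ)/(Kᵢ + α·Naᵢ)].
10^(Vm/61.5) = 10^(-43.5/61.5) = 0.19619
So 0.19619·(Kᵢ + α·Naᵢ) = Kₒ + α·Naₒ → α = (0.19619·110.0 − 6.41) / (120.0 − 0.19619·29.2)
α = (21.58 − 6.41) / (120.0 − 5.729) = 15.17/114.3 = 0.1328

0.133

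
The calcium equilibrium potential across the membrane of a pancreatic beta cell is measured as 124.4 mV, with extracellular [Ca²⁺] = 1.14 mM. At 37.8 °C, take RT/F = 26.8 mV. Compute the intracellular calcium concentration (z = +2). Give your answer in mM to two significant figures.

Nernst: E = (26.8/2) · ln([out]/[in]), so ln([out]/[in]) = 124.4 × 2 / 26.8 = 9.2836.
[out]/[in] = e^(9.2836) = 1.076e+04.
[in] = 1.14 / 1.076e+04 = 0.0001059 mM.

0.00011 mM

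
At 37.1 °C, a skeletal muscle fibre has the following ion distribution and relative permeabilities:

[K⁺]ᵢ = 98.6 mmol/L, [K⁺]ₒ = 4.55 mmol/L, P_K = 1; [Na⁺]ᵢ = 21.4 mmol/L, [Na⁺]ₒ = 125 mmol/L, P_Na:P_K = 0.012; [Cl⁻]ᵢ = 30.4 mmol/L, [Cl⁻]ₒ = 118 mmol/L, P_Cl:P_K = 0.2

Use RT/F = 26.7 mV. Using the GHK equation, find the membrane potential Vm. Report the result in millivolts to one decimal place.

-61.7 mV

Vm = 26.7 · ln[(Σ P·[cation]ₒ + Σ P·[anion]ᵢ) / (Σ P·[cation]ᵢ + Σ P·[anion]ₒ)]
Numerator = 1×4.55 + 0.012×125 + 0.2×30.4 = 12.13
Denominator = 1×98.6 + 0.012×21.4 + 0.2×118 = 122.5
Vm = 26.7 · ln(0.099055) = 26.7 × (-2.3121) = -61.73 mV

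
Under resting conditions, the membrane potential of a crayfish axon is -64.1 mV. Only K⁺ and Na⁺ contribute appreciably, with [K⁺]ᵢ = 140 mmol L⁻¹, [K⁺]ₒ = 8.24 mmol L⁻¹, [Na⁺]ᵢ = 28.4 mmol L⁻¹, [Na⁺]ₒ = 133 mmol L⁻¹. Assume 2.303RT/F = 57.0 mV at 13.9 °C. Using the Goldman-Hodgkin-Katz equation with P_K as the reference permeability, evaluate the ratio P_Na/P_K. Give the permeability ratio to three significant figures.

Let α = P_Na/P_K. GHK: Vm = 57.0·log₁₀[(Kₒ + α·Naₒ)/(Kᵢ + α·Naᵢ)].
10^(Vm/57.0) = 10^(-64.1/57.0) = 0.075065
So 0.075065·(Kᵢ + α·Naᵢ) = Kₒ + α·Naₒ → α = (0.075065·140.0 − 8.24) / (133.0 − 0.075065·28.4)
α = (10.51 − 8.24) / (133.0 − 2.132) = 2.269/130.9 = 0.01734

0.0173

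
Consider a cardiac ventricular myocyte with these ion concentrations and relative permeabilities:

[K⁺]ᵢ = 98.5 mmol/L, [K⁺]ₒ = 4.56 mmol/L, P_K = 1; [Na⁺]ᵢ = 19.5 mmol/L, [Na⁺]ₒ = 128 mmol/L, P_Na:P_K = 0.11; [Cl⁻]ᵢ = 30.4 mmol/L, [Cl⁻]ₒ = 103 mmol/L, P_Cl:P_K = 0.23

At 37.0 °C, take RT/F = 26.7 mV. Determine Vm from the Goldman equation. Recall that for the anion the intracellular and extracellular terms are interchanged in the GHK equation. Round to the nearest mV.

-42 mV

Vm = 26.7 · ln[(Σ P·[cation]ₒ + Σ P·[anion]ᵢ) / (Σ P·[cation]ᵢ + Σ P·[anion]ₒ)]
Numerator = 1×4.56 + 0.11×128 + 0.23×30.4 = 25.63
Denominator = 1×98.5 + 0.11×19.5 + 0.23×103 = 124.3
Vm = 26.7 · ln(0.20615) = 26.7 × (-1.5791) = -42.16 mV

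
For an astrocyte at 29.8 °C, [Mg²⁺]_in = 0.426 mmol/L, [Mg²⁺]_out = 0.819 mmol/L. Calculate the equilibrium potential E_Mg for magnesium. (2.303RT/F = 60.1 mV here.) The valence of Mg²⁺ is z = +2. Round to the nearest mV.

9 mV

E = (60.1/z) · log₁₀([Mg²⁺]_out/[Mg²⁺]_in) with z = +2.
= (60.1/2) · log₁₀(0.819/0.426) = 30.05 · log₁₀(1.923)
= 30.05 · (0.2839) = 8.53 mV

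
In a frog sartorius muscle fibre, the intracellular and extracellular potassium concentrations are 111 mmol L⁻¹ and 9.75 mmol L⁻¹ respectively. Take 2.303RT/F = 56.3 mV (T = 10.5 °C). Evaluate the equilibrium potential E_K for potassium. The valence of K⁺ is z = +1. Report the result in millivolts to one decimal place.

-59.5 mV

E = (56.3/z) · log₁₀([K⁺]_out/[K⁺]_in) with z = +1.
= (56.3/1) · log₁₀(9.75/111) = 56.30 · log₁₀(0.08784)
= 56.30 · (-1.0563) = -59.47 mV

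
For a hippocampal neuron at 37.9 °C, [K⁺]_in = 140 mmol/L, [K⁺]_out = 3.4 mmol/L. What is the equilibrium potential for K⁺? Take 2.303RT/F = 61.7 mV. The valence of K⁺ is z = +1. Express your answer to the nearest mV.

E = (61.7/z) · log₁₀([K⁺]_out/[K⁺]_in) with z = +1.
= (61.7/1) · log₁₀(3.4/140) = 61.70 · log₁₀(0.02429)
= 61.70 · (-1.6146) = -99.62 mV

-100 mV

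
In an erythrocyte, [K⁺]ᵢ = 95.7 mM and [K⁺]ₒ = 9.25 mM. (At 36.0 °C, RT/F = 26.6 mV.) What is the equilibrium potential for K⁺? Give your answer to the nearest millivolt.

-62 mV

E = (26.6/z) · ln([K⁺]_out/[K⁺]_in) with z = +1.
= (26.6/1) · ln(9.25/95.7) = 26.60 · ln(0.09666)
= 26.60 · (-2.3366) = -62.15 mV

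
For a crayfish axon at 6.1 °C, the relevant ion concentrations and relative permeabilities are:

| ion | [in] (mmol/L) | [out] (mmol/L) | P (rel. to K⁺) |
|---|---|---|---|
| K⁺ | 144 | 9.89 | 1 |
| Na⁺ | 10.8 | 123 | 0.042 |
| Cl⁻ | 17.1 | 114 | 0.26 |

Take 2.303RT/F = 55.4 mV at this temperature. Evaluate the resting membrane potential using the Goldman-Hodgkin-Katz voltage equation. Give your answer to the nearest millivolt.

Vm = 55.4 · log₁₀[(Σ P·[cation]ₒ + Σ P·[anion]ᵢ) / (Σ P·[cation]ᵢ + Σ P·[anion]ₒ)]
Numerator = 1×9.89 + 0.042×123 + 0.26×17.1 = 19.5
Denominator = 1×144 + 0.042×10.8 + 0.26×114 = 174.1
Vm = 55.4 · log₁₀(0.11202) = 55.4 × (-0.9507) = -52.67 mV

-53 mV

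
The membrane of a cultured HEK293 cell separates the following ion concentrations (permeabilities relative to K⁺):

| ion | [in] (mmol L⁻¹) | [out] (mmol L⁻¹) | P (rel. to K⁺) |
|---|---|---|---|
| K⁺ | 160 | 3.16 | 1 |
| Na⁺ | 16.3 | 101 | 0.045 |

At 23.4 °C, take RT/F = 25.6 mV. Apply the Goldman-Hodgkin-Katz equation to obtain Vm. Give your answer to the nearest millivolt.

-78 mV

Vm = 25.6 · ln[(Σ P·[cation]ₒ + Σ P·[anion]ᵢ) / (Σ P·[cation]ᵢ + Σ P·[anion]ₒ)]
Numerator = 1×3.16 + 0.045×101 = 7.705
Denominator = 1×160 + 0.045×16.3 = 160.7
Vm = 25.6 · ln(0.047936) = 25.6 × (-3.0379) = -77.77 mV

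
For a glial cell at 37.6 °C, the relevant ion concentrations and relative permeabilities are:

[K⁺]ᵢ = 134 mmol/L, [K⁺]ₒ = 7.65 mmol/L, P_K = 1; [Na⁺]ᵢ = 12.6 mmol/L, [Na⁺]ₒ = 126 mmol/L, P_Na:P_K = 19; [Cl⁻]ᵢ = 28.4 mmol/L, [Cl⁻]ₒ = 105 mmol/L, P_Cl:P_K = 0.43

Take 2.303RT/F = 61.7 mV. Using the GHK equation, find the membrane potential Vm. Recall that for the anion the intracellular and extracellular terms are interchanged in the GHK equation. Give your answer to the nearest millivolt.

47 mV

Vm = 61.7 · log₁₀[(Σ P·[cation]ₒ + Σ P·[anion]ᵢ) / (Σ P·[cation]ᵢ + Σ P·[anion]ₒ)]
Numerator = 1×7.65 + 19×126 + 0.43×28.4 = 2414
Denominator = 1×134 + 19×12.6 + 0.43×105 = 418.5
Vm = 61.7 · log₁₀(5.7672) = 61.7 × (0.7610) = 46.95 mV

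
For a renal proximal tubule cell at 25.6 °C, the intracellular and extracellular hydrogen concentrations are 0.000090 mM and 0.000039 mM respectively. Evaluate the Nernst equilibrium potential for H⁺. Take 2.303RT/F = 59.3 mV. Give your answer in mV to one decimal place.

-21.5 mV

E = (59.3/z) · log₁₀([H⁺]_out/[H⁺]_in) with z = +1.
= (59.3/1) · log₁₀(0.000039/0.000090) = 59.30 · log₁₀(0.4333)
= 59.30 · (-0.3632) = -21.54 mV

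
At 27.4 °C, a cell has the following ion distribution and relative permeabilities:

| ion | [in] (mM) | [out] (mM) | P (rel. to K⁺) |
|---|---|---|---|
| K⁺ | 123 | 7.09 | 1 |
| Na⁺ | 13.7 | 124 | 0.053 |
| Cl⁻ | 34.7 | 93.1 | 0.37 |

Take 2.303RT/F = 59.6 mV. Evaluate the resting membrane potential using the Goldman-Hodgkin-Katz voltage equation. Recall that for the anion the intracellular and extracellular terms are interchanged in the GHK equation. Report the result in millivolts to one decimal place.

-46.2 mV

Vm = 59.6 · log₁₀[(Σ P·[cation]ₒ + Σ P·[anion]ᵢ) / (Σ P·[cation]ᵢ + Σ P·[anion]ₒ)]
Numerator = 1×7.09 + 0.053×124 + 0.37×34.7 = 26.5
Denominator = 1×123 + 0.053×13.7 + 0.37×93.1 = 158.2
Vm = 59.6 · log₁₀(0.16754) = 59.6 × (-0.7759) = -46.24 mV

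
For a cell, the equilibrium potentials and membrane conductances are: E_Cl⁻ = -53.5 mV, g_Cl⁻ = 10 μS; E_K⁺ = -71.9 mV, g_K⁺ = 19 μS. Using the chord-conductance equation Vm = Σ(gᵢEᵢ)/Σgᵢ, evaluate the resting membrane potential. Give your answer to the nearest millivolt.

-66 mV

Σ gᵢEᵢ = 10·(-53.5) + 19·(-71.9) = -1901.10
Σ gᵢ = 10 + 19 = 29
Vm = -1901.10 / 29 = -65.56 mV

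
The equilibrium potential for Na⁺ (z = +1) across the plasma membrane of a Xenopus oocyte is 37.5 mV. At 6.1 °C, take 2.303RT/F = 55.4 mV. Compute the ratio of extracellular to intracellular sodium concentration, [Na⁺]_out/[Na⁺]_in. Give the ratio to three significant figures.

log₁₀([out]/[in]) = E·z/(55.4) = 37.5 × 1 / 55.4 = 0.6769
[out]/[in] = 10^(0.6769) = 4.752

4.75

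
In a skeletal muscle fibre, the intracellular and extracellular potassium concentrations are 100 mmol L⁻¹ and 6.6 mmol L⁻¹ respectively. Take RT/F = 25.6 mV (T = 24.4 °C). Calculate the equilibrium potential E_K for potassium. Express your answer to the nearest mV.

E = (25.6/z) · ln([K⁺]_out/[K⁺]_in) with z = +1.
= (25.6/1) · ln(6.6/100) = 25.60 · ln(0.066)
= 25.60 · (-2.7181) = -69.58 mV

-70 mV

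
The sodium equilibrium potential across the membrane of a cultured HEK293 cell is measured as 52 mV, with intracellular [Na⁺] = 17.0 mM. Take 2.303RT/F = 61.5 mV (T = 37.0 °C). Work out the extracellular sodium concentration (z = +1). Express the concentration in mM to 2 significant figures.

Nernst: E = (61.5/1) · log₁₀([out]/[in]), so log₁₀([out]/[in]) = 52.0 × 1 / 61.5 = 0.8455.
[out]/[in] = 10^(0.8455) = 7.007.
[out] = 7.007 × 17.0 = 119.1 mM.

120 mM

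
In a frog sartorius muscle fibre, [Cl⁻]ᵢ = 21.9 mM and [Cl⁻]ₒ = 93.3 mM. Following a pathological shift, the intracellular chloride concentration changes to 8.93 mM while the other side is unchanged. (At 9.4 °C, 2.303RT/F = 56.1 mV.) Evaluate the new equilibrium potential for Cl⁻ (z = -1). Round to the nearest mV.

After the shift: [Cl⁻]_out = 93.3, [Cl⁻]_in = 8.93 mM.
E_new = (56.1/-1)·log₁₀(93.3/8.93) = -56.10 · (1.0190) = -57.17 mV

-57 mV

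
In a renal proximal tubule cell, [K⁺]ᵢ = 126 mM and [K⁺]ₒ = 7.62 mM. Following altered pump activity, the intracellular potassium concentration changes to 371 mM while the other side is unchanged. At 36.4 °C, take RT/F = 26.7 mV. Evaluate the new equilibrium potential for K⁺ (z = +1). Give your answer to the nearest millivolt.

-104 mV

After the shift: [K⁺]_out = 7.62, [K⁺]_in = 371 mM.
E_new = (26.7/1)·ln(7.62/371) = 26.70 · (-3.8854) = -103.74 mV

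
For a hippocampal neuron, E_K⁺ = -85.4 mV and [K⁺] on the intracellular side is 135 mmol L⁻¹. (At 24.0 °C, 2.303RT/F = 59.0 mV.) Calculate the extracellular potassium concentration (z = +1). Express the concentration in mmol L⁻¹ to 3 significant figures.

4.82 mmol L⁻¹

Nernst: E = (59.0/1) · log₁₀([out]/[in]), so log₁₀([out]/[in]) = -85.4 × 1 / 59.0 = -1.4475.
[out]/[in] = 10^(-1.4475) = 0.03569.
[out] = 0.03569 × 135 = 4.818 mmol L⁻¹.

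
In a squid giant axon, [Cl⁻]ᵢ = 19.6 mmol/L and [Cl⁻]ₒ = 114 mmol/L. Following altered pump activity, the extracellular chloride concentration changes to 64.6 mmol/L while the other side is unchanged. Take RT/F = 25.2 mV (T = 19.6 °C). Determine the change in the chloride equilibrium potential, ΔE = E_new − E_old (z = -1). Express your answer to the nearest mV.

14 mV

E_old = (25.2/-1)·ln(114/19.6) = -44.37 mV
E_new = (25.2/-1)·ln(64.6/19.6) = -30.06 mV
ΔE = -30.06 − (-44.37) = 14.31 mV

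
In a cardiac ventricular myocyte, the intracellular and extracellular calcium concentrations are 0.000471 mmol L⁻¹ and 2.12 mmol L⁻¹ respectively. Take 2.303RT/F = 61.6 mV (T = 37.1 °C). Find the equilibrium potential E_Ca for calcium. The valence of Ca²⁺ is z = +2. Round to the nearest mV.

E = (61.6/z) · log₁₀([Ca²⁺]_out/[Ca²⁺]_in) with z = +2.
= (61.6/2) · log₁₀(2.12/0.000471) = 30.80 · log₁₀(4501)
= 30.80 · (3.6533) = 112.52 mV

113 mV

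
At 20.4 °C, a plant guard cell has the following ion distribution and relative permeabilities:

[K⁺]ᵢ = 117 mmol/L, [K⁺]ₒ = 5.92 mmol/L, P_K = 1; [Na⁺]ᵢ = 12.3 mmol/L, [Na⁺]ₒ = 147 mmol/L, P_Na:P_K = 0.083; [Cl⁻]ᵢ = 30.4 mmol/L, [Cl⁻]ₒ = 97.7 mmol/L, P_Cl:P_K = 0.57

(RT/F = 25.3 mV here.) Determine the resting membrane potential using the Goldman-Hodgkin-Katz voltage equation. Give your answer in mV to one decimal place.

Vm = 25.3 · ln[(Σ P·[cation]ₒ + Σ P·[anion]ᵢ) / (Σ P·[cation]ᵢ + Σ P·[anion]ₒ)]
Numerator = 1×5.92 + 0.083×147 + 0.57×30.4 = 35.45
Denominator = 1×117 + 0.083×12.3 + 0.57×97.7 = 173.7
Vm = 25.3 · ln(0.20407) = 25.3 × (-1.5893) = -40.21 mV

-40.2 mV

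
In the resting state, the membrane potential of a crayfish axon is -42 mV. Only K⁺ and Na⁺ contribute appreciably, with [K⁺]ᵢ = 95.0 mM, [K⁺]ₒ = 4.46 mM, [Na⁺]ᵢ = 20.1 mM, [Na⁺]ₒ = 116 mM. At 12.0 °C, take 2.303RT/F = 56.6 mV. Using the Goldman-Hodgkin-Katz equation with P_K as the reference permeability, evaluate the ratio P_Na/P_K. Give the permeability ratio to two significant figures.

Let α = P_Na/P_K. GHK: Vm = 56.6·log₁₀[(Kₒ + α·Naₒ)/(Kᵢ + α·Naᵢ)].
10^(Vm/56.6) = 10^(-42.0/56.6) = 0.18111
So 0.18111·(Kᵢ + α·Naᵢ) = Kₒ + α·Naₒ → α = (0.18111·95.0 − 4.46) / (116.0 − 0.18111·20.1)
α = (17.21 − 4.46) / (116.0 − 3.64) = 12.75/112.4 = 0.1134

0.11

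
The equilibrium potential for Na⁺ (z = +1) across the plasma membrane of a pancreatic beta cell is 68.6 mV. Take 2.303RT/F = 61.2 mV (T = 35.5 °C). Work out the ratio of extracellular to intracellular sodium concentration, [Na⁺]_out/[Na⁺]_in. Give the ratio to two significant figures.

13

log₁₀([out]/[in]) = E·z/(61.2) = 68.6 × 1 / 61.2 = 1.1209
[out]/[in] = 10^(1.1209) = 13.21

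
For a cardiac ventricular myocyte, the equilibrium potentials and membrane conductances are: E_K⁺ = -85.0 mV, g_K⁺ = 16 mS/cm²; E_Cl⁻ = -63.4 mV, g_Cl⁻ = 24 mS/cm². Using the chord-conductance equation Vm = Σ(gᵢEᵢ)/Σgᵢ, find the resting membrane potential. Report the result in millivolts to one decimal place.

Σ gᵢEᵢ = 16·(-85.0) + 24·(-63.4) = -2881.60
Σ gᵢ = 16 + 24 = 40
Vm = -2881.60 / 40 = -72.04 mV

-72.0 mV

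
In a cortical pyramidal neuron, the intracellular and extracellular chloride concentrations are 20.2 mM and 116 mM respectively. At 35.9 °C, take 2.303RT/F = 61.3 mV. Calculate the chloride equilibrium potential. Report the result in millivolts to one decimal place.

-46.5 mV

E = (61.3/z) · log₁₀([Cl⁻]_out/[Cl⁻]_in) with z = -1.
For an anion, dividing by z = -1 reverses the sign.
= (61.3/-1) · log₁₀(116/20.2) = -61.30 · log₁₀(5.743)
= -61.30 · (0.7591) = -46.53 mV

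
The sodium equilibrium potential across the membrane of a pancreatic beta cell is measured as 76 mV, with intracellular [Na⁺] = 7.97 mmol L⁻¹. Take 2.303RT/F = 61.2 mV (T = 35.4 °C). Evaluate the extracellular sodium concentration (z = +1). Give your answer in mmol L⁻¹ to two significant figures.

140 mmol L⁻¹

Nernst: E = (61.2/1) · log₁₀([out]/[in]), so log₁₀([out]/[in]) = 76.0 × 1 / 61.2 = 1.2418.
[out]/[in] = 10^(1.2418) = 17.45.
[out] = 17.45 × 7.97 = 139.1 mmol L⁻¹.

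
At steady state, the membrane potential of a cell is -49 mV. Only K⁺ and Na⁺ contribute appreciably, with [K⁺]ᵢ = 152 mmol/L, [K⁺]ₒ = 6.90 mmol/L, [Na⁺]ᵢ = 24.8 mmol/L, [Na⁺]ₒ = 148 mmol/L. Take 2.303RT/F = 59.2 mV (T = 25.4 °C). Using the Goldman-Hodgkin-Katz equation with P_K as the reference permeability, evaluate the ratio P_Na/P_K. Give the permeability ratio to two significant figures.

Let α = P_Na/P_K. GHK: Vm = 59.2·log₁₀[(Kₒ + α·Naₒ)/(Kᵢ + α·Naᵢ)].
10^(Vm/59.2) = 10^(-49.0/59.2) = 0.1487
So 0.1487·(Kᵢ + α·Naᵢ) = Kₒ + α·Naₒ → α = (0.1487·152.0 − 6.9) / (148.0 − 0.1487·24.8)
α = (22.6 − 6.9) / (148.0 − 3.688) = 15.7/144.3 = 0.1088

0.11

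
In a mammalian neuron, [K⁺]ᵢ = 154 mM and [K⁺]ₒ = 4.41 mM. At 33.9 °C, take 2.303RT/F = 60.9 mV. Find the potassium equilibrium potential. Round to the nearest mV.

E = (60.9/z) · log₁₀([K⁺]_out/[K⁺]_in) with z = +1.
= (60.9/1) · log₁₀(4.41/154) = 60.90 · log₁₀(0.02864)
= 60.90 · (-1.5431) = -93.97 mV

-94 mV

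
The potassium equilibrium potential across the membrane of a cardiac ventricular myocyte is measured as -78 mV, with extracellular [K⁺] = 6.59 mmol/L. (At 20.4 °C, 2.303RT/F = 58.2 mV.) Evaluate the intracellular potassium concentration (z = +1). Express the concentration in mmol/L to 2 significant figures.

140 mmol/L

Nernst: E = (58.2/1) · log₁₀([out]/[in]), so log₁₀([out]/[in]) = -78.0 × 1 / 58.2 = -1.3402.
[out]/[in] = 10^(-1.3402) = 0.04569.
[in] = 6.59 / 0.04569 = 144.2 mmol/L.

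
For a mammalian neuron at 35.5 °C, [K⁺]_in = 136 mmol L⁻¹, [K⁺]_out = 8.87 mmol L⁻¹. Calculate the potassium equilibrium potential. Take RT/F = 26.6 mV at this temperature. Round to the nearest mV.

-73 mV

E = (26.6/z) · ln([K⁺]_out/[K⁺]_in) with z = +1.
= (26.6/1) · ln(8.87/136) = 26.60 · ln(0.06522)
= 26.60 · (-2.7300) = -72.62 mV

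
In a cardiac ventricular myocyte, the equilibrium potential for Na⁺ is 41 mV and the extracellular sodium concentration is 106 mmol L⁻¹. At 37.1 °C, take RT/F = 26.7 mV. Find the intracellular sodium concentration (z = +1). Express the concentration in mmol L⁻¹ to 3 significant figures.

Nernst: E = (26.7/1) · ln([out]/[in]), so ln([out]/[in]) = 41.0 × 1 / 26.7 = 1.5356.
[out]/[in] = e^(1.5356) = 4.644.
[in] = 106 / 4.644 = 22.83 mmol L⁻¹.

22.8 mmol L⁻¹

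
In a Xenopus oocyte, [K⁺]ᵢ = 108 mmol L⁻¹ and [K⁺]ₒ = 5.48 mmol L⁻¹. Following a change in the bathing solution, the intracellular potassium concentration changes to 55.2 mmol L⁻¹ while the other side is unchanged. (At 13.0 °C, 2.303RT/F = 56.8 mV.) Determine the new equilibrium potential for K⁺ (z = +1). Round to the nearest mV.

After the shift: [K⁺]_out = 5.48, [K⁺]_in = 55.2 mmol L⁻¹.
E_new = (56.8/1)·log₁₀(5.48/55.2) = 56.80 · (-1.0032) = -56.98 mV

-57 mV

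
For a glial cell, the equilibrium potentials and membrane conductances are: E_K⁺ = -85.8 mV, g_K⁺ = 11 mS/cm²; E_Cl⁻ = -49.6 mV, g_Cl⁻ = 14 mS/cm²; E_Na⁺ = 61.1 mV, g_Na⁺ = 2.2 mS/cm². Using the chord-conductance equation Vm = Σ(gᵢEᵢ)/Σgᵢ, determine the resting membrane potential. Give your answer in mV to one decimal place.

-55.3 mV

Σ gᵢEᵢ = 11·(-85.8) + 14·(-49.6) + 2.2·(61.1) = -1503.78
Σ gᵢ = 11 + 14 + 2.2 = 27.2
Vm = -1503.78 / 27.2 = -55.29 mV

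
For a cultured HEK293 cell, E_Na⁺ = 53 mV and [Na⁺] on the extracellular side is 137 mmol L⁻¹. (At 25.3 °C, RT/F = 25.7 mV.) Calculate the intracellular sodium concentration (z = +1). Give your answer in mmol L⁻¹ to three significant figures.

17.4 mmol L⁻¹

Nernst: E = (25.7/1) · ln([out]/[in]), so ln([out]/[in]) = 53.0 × 1 / 25.7 = 2.0623.
[out]/[in] = e^(2.0623) = 7.864.
[in] = 137 / 7.864 = 17.42 mmol L⁻¹.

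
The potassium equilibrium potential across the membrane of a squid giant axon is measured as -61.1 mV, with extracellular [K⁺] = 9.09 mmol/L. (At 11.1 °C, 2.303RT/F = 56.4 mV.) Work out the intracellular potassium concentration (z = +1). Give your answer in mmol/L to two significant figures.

110 mmol/L

Nernst: E = (56.4/1) · log₁₀([out]/[in]), so log₁₀([out]/[in]) = -61.1 × 1 / 56.4 = -1.0833.
[out]/[in] = 10^(-1.0833) = 0.08254.
[in] = 9.09 / 0.08254 = 110.1 mmol/L.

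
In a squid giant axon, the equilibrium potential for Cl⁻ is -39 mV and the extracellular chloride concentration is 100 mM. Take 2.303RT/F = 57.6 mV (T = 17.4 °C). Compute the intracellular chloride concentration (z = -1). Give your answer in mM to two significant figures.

21 mM

Nernst: E = (57.6/-1) · log₁₀([out]/[in]), so log₁₀([out]/[in]) = -39.0 × -1 / 57.6 = 0.6771.
[out]/[in] = 10^(0.6771) = 4.754.
[in] = 100 / 4.754 = 21.03 mM.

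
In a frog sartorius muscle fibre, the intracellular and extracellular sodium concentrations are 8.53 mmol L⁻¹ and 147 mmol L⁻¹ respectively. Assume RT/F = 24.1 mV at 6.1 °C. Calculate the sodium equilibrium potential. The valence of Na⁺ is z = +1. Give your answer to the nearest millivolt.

E = (24.1/z) · ln([Na⁺]_out/[Na⁺]_in) with z = +1.
= (24.1/1) · ln(147/8.53) = 24.10 · ln(17.23)
= 24.10 · (2.8468) = 68.61 mV

69 mV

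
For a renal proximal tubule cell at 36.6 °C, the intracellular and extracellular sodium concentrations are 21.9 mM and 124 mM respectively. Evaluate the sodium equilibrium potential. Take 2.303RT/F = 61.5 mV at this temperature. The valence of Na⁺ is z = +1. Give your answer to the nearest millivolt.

46 mV

E = (61.5/z) · log₁₀([Na⁺]_out/[Na⁺]_in) with z = +1.
= (61.5/1) · log₁₀(124/21.9) = 61.50 · log₁₀(5.662)
= 61.50 · (0.7530) = 46.31 mV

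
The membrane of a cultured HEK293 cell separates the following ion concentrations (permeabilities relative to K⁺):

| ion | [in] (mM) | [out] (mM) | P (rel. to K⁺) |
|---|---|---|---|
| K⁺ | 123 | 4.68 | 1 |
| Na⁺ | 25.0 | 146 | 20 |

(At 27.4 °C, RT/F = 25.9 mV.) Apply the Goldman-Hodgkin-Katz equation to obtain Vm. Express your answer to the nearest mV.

40 mV

Vm = 25.9 · ln[(Σ P·[cation]ₒ + Σ P·[anion]ᵢ) / (Σ P·[cation]ᵢ + Σ P·[anion]ₒ)]
Numerator = 1×4.68 + 20×146 = 2925
Denominator = 1×123 + 20×25.0 = 623
Vm = 25.9 · ln(4.6945) = 25.9 × (1.5464) = 40.05 mV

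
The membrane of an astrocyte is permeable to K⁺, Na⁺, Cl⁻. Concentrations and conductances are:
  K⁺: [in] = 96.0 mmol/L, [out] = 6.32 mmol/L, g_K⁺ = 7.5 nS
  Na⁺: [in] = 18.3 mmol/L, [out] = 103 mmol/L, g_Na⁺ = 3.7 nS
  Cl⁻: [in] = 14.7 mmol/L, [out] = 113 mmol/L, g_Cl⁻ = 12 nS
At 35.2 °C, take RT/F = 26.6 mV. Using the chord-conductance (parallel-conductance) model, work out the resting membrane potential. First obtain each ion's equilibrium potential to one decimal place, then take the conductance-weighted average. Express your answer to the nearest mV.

E_K⁺ = (26.6/1)·ln(6.32/96.0) = -72.4 mV
E_Na⁺ = (26.6/1)·ln(103/18.3) = 46.0 mV
E_Cl⁻ = (26.6/-1)·ln(113/14.7) = -54.3 mV
Vm = (Σ gᵢEᵢ)/(Σ gᵢ) = (7.5·-72.4 + 3.7·46.0 + 12·-54.3) / (7.5 + 3.7 + 12)
= -1024.40 / 23.2 = -44.16 mV

-44 mV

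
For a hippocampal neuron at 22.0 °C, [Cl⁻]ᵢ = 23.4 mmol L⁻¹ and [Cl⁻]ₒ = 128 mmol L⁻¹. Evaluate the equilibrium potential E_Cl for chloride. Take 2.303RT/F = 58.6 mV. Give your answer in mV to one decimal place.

E = (58.6/z) · log₁₀([Cl⁻]_out/[Cl⁻]_in) with z = -1.
For an anion, dividing by z = -1 reverses the sign.
= (58.6/-1) · log₁₀(128/23.4) = -58.60 · log₁₀(5.47)
= -58.60 · (0.7380) = -43.25 mV

-43.2 mV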